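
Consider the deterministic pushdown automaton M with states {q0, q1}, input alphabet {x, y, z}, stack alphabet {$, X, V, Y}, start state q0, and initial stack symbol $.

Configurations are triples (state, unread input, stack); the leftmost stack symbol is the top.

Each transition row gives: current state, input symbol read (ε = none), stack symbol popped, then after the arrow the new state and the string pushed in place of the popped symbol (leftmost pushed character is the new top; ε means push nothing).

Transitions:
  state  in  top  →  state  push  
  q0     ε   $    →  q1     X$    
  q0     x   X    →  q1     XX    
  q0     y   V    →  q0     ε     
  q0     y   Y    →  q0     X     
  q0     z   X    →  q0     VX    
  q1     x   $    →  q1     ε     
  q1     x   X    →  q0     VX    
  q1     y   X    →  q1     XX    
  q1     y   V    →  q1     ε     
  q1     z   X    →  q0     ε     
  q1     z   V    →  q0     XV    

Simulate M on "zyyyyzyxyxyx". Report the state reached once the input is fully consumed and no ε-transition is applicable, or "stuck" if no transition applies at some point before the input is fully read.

stuck

(q0, zyyyyzyxyxyx, $)
  ε-move, top $: go to q1, push X$ → (q1, zyyyyzyxyxyx, X$)
  read z, top X: go to q0, push ε → (q0, yyyyzyxyxyx, $)
  ε-move, top $: go to q1, push X$ → (q1, yyyyzyxyxyx, X$)
  read y, top X: go to q1, push XX → (q1, yyyzyxyxyx, XX$)
  read y, top X: go to q1, push XX → (q1, yyzyxyxyx, XXX$)
  read y, top X: go to q1, push XX → (q1, yzyxyxyx, XXXX$)
  read y, top X: go to q1, push XX → (q1, zyxyxyx, XXXXX$)
  read z, top X: go to q0, push ε → (q0, yxyxyx, XXXX$)
No transition for (q0, y, top X); M blocks with input yxyxyx remaining.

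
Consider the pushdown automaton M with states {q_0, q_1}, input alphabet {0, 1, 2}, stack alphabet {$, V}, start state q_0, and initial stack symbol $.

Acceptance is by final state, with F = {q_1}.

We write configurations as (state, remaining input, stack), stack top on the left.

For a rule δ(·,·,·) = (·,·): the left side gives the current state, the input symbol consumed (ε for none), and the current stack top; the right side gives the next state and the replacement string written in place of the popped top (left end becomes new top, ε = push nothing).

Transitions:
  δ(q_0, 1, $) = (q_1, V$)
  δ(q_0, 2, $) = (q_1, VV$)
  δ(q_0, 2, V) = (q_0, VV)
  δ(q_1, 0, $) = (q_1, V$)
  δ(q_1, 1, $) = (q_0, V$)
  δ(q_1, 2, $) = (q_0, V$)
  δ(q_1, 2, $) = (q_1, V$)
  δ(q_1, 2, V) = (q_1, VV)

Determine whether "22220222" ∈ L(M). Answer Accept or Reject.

No computation consumes all input and reaches a final state.

Reject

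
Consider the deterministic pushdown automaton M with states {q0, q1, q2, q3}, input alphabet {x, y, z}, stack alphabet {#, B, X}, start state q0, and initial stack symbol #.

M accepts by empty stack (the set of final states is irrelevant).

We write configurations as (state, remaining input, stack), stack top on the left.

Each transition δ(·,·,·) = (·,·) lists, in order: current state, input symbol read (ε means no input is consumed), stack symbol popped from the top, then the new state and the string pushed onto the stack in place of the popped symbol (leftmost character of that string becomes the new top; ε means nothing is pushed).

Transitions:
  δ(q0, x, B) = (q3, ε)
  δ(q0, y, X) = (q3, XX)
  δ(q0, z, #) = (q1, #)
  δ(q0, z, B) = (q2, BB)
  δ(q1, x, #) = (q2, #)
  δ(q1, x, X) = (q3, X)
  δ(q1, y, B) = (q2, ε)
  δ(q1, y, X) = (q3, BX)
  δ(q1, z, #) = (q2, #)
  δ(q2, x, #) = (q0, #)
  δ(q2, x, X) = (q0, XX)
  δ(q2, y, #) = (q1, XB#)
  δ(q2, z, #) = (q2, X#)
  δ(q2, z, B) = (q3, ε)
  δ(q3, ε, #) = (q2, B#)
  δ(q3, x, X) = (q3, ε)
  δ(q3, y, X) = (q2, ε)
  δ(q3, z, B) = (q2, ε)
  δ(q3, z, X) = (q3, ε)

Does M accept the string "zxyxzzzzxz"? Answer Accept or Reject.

Reject

(q0, zxyxzzzzxz, #)
  read z, top #: go to q1, push # → (q1, xyxzzzzxz, #)
  read x, top #: go to q2, push # → (q2, yxzzzzxz, #)
  read y, top #: go to q1, push XB# → (q1, xzzzzxz, XB#)
  read x, top X: go to q3, push X → (q3, zzzzxz, XB#)
  read z, top X: go to q3, push ε → (q3, zzzxz, B#)
  read z, top B: go to q2, push ε → (q2, zzxz, #)
  read z, top #: go to q2, push X# → (q2, zxz, X#)
No transition applies at (q2, zxz, X#); input not fully consumed.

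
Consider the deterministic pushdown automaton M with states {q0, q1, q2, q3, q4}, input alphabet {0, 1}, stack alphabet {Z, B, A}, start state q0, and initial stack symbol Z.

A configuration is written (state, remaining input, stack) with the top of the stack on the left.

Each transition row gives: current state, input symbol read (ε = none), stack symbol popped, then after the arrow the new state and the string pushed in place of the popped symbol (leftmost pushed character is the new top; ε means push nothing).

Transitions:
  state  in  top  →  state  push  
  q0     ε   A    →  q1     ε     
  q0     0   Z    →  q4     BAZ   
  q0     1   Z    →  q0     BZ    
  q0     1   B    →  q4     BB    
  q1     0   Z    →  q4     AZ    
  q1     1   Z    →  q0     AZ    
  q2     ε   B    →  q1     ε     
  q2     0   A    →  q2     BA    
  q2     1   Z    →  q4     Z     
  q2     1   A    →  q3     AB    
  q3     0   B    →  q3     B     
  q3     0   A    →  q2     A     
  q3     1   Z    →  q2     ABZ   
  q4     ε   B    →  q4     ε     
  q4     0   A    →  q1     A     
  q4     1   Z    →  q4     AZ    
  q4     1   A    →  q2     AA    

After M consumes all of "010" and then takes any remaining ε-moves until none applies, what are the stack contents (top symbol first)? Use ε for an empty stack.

AAZ

(q0, 010, Z) ⊢ (q4, 10, BAZ) ⊢ (q4, 10, AZ) ⊢ (q2, 0, AAZ) ⊢ (q2, ε, BAAZ) ⊢ (q1, ε, AAZ)
All input consumed in state q1 with stack AAZ.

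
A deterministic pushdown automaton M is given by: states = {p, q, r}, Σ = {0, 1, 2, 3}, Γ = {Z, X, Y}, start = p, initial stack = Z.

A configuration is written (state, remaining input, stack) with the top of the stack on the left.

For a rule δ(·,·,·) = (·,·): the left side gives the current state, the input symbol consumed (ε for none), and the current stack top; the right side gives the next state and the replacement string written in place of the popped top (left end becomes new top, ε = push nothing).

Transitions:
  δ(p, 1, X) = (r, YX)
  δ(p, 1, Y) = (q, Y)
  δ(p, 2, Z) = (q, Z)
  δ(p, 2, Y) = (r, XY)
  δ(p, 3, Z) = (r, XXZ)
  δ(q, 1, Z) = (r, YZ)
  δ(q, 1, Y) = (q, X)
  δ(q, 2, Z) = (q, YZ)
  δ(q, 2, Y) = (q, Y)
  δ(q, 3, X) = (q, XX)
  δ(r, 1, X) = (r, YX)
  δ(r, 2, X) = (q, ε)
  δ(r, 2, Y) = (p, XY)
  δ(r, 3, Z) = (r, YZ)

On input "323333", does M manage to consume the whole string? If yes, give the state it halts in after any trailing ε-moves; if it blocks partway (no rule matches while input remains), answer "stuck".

q

(p, 323333, Z) ⊢ (r, 23333, XXZ) ⊢ (q, 3333, XZ) ⊢ (q, 333, XXZ) ⊢ (q, 33, XXXZ) ⊢ (q, 3, XXXXZ) ⊢ (q, ε, XXXXXZ)
All input consumed; M is in state q.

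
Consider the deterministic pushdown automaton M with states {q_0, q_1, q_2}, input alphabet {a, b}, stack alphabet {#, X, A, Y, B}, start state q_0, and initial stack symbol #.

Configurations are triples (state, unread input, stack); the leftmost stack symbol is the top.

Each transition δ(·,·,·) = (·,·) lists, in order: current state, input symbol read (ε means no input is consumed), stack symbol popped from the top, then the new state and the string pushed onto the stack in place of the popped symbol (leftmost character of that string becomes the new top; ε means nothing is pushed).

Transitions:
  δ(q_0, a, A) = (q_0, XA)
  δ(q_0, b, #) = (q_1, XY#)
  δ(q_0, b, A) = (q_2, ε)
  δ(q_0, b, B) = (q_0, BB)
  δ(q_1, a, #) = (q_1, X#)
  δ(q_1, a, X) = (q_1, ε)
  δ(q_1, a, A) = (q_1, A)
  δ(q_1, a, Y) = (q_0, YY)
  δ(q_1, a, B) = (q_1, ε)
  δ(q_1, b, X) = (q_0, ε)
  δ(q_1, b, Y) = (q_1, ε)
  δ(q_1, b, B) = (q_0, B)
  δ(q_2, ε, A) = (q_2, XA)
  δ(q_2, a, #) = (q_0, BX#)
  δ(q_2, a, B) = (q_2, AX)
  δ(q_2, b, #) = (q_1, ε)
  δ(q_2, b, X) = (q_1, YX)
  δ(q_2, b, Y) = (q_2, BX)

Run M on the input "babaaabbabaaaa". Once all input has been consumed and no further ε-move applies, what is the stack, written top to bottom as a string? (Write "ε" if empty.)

#

(q_0, babaaabbabaaaa, #)
  read b, top #: go to q_1, push XY# → (q_1, abaaabbabaaaa, XY#)
  read a, top X: go to q_1, push ε → (q_1, baaabbabaaaa, Y#)
  read b, top Y: go to q_1, push ε → (q_1, aaabbabaaaa, #)
  read a, top #: go to q_1, push X# → (q_1, aabbabaaaa, X#)
  read a, top X: go to q_1, push ε → (q_1, abbabaaaa, #)
  read a, top #: go to q_1, push X# → (q_1, bbabaaaa, X#)
  read b, top X: go to q_0, push ε → (q_0, babaaaa, #)
  read b, top #: go to q_1, push XY# → (q_1, abaaaa, XY#)
  read a, top X: go to q_1, push ε → (q_1, baaaa, Y#)
  read b, top Y: go to q_1, push ε → (q_1, aaaa, #)
  read a, top #: go to q_1, push X# → (q_1, aaa, X#)
  read a, top X: go to q_1, push ε → (q_1, aa, #)
  read a, top #: go to q_1, push X# → (q_1, a, X#)
  read a, top X: go to q_1, push ε → (q_1, ε, #)
All input consumed in state q_1 with stack #.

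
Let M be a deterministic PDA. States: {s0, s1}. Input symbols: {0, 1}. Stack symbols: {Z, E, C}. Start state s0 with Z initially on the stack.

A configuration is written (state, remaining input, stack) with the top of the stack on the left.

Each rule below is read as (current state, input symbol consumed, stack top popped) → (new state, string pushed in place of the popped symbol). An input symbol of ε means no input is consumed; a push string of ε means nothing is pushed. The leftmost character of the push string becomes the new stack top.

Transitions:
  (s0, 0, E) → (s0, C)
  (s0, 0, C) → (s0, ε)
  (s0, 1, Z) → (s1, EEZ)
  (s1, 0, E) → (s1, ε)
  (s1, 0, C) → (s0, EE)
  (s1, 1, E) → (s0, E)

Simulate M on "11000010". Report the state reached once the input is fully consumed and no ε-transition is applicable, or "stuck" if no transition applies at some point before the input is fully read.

(s0, 11000010, Z)
  read 1, top Z: go to s1, push EEZ → (s1, 1000010, EEZ)
  read 1, top E: go to s0, push E → (s0, 000010, EEZ)
  read 0, top E: go to s0, push C → (s0, 00010, CEZ)
  read 0, top C: go to s0, push ε → (s0, 0010, EZ)
  read 0, top E: go to s0, push C → (s0, 010, CZ)
  read 0, top C: go to s0, push ε → (s0, 10, Z)
  read 1, top Z: go to s1, push EEZ → (s1, 0, EEZ)
  read 0, top E: go to s1, push ε → (s1, ε, EZ)
All input consumed; M is in state s1.

s1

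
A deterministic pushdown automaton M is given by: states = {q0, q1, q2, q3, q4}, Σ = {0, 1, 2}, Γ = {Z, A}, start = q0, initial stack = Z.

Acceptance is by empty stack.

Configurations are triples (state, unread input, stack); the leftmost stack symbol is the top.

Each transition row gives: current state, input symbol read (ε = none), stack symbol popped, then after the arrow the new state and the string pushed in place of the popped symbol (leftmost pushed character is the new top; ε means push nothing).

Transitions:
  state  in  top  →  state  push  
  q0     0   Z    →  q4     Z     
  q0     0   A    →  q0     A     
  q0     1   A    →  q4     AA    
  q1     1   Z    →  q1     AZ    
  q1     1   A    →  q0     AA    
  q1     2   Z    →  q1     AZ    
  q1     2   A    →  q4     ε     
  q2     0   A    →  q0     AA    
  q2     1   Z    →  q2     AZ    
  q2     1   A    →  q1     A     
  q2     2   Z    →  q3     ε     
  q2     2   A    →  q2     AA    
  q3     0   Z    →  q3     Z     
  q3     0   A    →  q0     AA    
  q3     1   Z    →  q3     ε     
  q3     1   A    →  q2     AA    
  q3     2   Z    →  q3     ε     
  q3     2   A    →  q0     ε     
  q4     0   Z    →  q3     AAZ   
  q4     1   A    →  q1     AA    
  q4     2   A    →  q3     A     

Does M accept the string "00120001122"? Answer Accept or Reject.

(q0, 00120001122, Z) ⊢ (q4, 0120001122, Z) ⊢ (q3, 120001122, AAZ) ⊢ (q2, 20001122, AAAZ) ⊢ (q2, 0001122, AAAAZ) ⊢ (q0, 001122, AAAAAZ) ⊢ (q0, 01122, AAAAAZ) ⊢ (q0, 1122, AAAAAZ) ⊢ (q4, 122, AAAAAAZ) ⊢ (q1, 22, AAAAAAAZ) ⊢ (q4, 2, AAAAAAZ) ⊢ (q3, ε, AAAAAAZ)
All input consumed; stack is AAAAAAZ, not empty, and no further ε-move applies.

Reject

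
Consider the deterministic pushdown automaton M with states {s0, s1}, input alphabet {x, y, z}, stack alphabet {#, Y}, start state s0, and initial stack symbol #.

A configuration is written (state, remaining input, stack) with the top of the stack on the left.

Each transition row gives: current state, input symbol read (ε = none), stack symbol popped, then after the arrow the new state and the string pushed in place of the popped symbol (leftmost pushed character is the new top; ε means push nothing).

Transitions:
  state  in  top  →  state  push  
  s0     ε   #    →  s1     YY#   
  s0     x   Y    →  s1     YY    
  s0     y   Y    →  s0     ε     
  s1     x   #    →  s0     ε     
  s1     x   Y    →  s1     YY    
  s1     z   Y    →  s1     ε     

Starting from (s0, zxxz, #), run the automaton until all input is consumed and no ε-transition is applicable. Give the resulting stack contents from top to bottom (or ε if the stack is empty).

(s0, zxxz, #)
  ε-move, top #: go to s1, push YY# → (s1, zxxz, YY#)
  read z, top Y: go to s1, push ε → (s1, xxz, Y#)
  read x, top Y: go to s1, push YY → (s1, xz, YY#)
  read x, top Y: go to s1, push YY → (s1, z, YYY#)
  read z, top Y: go to s1, push ε → (s1, ε, YY#)
All input consumed in state s1 with stack YY#.

YY#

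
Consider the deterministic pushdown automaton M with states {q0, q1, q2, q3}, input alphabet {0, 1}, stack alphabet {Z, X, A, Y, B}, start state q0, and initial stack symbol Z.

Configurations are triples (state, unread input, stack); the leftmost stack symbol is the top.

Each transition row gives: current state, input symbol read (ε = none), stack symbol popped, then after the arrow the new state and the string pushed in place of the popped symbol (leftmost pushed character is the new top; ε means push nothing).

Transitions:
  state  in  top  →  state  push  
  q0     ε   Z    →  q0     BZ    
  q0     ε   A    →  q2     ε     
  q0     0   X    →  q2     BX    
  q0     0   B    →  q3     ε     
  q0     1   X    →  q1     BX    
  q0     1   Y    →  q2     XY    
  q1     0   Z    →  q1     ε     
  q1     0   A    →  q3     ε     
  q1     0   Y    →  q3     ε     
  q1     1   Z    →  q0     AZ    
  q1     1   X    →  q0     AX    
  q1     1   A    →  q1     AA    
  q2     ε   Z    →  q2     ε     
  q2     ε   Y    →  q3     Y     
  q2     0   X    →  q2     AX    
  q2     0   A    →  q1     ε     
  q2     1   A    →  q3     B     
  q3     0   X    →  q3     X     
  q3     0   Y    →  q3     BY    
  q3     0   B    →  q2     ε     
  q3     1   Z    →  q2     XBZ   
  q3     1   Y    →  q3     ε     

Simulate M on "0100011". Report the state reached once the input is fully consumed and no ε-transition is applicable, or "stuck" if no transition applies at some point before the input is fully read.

(q0, 0100011, Z) ⊢ (q0, 0100011, BZ) ⊢ (q3, 100011, Z) ⊢ (q2, 00011, XBZ) ⊢ (q2, 0011, AXBZ) ⊢ (q1, 011, XBZ)
No transition for (q1, 0, top X); M blocks with input 011 remaining.

stuck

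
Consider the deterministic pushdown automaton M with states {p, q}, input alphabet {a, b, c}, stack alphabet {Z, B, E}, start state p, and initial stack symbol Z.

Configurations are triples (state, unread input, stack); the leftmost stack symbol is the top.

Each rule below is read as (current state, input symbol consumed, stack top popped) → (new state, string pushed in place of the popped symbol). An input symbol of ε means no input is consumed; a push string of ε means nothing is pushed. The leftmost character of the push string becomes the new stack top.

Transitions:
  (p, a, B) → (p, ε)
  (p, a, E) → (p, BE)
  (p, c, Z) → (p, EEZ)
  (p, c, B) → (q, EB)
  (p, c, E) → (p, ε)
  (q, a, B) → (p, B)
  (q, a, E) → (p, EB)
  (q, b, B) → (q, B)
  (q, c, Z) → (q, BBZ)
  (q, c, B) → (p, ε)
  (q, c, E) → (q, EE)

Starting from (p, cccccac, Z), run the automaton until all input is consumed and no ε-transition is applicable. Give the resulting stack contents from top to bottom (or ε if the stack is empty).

(p, cccccac, Z)
  read c, top Z: go to p, push EEZ → (p, ccccac, EEZ)
  read c, top E: go to p, push ε → (p, cccac, EZ)
  read c, top E: go to p, push ε → (p, ccac, Z)
  read c, top Z: go to p, push EEZ → (p, cac, EEZ)
  read c, top E: go to p, push ε → (p, ac, EZ)
  read a, top E: go to p, push BE → (p, c, BEZ)
  read c, top B: go to q, push EB → (q, ε, EBEZ)
All input consumed in state q with stack EBEZ.

EBEZ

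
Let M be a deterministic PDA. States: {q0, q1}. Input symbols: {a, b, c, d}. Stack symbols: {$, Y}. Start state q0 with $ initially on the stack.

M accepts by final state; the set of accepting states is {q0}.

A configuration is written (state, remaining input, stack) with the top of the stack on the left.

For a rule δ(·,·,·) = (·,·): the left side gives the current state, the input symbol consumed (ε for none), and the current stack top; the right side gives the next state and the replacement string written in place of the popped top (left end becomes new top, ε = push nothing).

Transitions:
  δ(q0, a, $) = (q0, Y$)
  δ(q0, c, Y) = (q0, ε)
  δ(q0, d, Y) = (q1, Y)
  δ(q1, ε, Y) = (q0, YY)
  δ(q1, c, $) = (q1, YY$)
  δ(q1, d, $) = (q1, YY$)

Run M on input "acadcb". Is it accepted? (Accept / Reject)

Reject

(q0, acadcb, $)
  read a, top $: go to q0, push Y$ → (q0, cadcb, Y$)
  read c, top Y: go to q0, push ε → (q0, adcb, $)
  read a, top $: go to q0, push Y$ → (q0, dcb, Y$)
  read d, top Y: go to q1, push Y → (q1, cb, Y$)
  ε-move, top Y: go to q0, push YY → (q0, cb, YY$)
  read c, top Y: go to q0, push ε → (q0, b, Y$)
No transition applies at (q0, b, Y$); input not fully consumed.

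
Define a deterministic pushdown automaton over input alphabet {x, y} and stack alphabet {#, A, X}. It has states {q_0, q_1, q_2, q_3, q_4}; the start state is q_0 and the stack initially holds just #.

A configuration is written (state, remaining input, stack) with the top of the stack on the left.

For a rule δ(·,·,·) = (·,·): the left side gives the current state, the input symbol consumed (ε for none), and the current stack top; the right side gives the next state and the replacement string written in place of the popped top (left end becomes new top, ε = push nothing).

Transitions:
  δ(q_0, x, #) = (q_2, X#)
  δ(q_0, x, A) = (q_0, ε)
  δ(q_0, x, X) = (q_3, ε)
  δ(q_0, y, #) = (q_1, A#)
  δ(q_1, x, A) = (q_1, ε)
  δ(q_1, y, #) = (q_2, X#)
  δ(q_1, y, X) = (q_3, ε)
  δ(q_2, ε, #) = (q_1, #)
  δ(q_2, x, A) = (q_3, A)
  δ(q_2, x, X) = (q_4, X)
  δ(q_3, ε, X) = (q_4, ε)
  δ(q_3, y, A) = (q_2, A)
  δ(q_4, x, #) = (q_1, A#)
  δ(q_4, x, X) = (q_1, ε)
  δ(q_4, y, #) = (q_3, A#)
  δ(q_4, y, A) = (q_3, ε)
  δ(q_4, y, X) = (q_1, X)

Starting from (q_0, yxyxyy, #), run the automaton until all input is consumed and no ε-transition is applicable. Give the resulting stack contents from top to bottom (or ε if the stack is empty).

#

(q_0, yxyxyy, #)
  read y, top #: go to q_1, push A# → (q_1, xyxyy, A#)
  read x, top A: go to q_1, push ε → (q_1, yxyy, #)
  read y, top #: go to q_2, push X# → (q_2, xyy, X#)
  read x, top X: go to q_4, push X → (q_4, yy, X#)
  read y, top X: go to q_1, push X → (q_1, y, X#)
  read y, top X: go to q_3, push ε → (q_3, ε, #)
All input consumed in state q_3 with stack #.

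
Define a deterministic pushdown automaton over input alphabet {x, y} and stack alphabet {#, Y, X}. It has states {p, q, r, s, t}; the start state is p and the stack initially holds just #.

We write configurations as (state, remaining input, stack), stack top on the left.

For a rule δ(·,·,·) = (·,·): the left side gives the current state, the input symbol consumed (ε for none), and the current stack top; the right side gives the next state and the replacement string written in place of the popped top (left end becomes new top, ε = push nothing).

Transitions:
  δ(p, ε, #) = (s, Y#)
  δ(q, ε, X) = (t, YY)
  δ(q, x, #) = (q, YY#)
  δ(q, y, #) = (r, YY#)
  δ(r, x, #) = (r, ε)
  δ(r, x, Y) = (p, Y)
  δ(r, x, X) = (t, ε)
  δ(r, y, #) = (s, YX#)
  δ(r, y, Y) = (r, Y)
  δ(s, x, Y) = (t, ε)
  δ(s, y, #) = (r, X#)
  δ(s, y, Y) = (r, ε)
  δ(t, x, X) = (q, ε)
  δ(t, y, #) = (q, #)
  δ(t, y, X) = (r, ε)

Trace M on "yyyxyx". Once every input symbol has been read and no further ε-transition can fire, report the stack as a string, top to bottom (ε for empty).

(p, yyyxyx, #)
  ε-move, top #: go to s, push Y# → (s, yyyxyx, Y#)
  read y, top Y: go to r, push ε → (r, yyxyx, #)
  read y, top #: go to s, push YX# → (s, yxyx, YX#)
  read y, top Y: go to r, push ε → (r, xyx, X#)
  read x, top X: go to t, push ε → (t, yx, #)
  read y, top #: go to q, push # → (q, x, #)
  read x, top #: go to q, push YY# → (q, ε, YY#)
All input consumed in state q with stack YY#.

YY#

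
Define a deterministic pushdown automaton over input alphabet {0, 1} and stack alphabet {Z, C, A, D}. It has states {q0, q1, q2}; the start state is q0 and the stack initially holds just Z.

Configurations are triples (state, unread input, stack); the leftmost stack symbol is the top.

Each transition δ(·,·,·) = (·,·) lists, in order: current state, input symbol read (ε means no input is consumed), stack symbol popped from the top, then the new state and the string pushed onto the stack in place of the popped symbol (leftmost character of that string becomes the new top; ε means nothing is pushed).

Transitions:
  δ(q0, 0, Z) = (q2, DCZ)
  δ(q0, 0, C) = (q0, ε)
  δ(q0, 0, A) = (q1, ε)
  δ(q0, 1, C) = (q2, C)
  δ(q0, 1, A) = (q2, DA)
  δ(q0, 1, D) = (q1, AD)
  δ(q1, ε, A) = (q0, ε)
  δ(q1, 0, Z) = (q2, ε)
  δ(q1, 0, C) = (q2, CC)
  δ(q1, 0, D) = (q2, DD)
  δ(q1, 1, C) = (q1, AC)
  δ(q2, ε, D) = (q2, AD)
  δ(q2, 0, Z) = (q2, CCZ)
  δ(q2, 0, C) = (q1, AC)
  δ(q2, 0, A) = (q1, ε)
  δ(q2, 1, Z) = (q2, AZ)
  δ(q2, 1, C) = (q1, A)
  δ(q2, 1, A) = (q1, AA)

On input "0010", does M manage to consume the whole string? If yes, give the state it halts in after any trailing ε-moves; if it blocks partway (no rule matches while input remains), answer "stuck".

(q0, 0010, Z)
  read 0, top Z: go to q2, push DCZ → (q2, 010, DCZ)
  ε-move, top D: go to q2, push AD → (q2, 010, ADCZ)
  read 0, top A: go to q1, push ε → (q1, 10, DCZ)
No transition for (q1, 1, top D); M blocks with input 10 remaining.

stuck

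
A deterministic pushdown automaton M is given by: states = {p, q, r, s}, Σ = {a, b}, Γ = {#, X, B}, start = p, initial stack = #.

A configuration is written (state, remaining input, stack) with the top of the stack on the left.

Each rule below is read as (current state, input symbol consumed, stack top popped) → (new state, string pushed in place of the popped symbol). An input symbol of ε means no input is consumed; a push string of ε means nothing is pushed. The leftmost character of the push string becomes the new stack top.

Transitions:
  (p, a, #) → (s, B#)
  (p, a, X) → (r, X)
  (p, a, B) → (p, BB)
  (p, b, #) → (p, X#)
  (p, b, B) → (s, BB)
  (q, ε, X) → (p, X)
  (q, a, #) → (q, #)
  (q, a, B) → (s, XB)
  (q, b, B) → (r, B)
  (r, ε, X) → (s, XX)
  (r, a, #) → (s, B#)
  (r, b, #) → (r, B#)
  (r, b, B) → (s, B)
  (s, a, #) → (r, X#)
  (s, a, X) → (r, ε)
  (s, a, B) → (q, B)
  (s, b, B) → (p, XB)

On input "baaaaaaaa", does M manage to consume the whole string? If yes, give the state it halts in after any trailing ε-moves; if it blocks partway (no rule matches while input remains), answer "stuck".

s

(p, baaaaaaaa, #) ⊢ (p, aaaaaaaa, X#) ⊢ (r, aaaaaaa, X#) ⊢ (s, aaaaaaa, XX#) ⊢ (r, aaaaaa, X#) ⊢ (s, aaaaaa, XX#) ⊢ (r, aaaaa, X#) ⊢ (s, aaaaa, XX#) ⊢ (r, aaaa, X#) ⊢ (s, aaaa, XX#) ⊢ (r, aaa, X#) ⊢ (s, aaa, XX#) ⊢ (r, aa, X#) ⊢ (s, aa, XX#) ⊢ (r, a, X#) ⊢ (s, a, XX#) ⊢ (r, ε, X#) ⊢ (s, ε, XX#)
All input consumed; M is in state s.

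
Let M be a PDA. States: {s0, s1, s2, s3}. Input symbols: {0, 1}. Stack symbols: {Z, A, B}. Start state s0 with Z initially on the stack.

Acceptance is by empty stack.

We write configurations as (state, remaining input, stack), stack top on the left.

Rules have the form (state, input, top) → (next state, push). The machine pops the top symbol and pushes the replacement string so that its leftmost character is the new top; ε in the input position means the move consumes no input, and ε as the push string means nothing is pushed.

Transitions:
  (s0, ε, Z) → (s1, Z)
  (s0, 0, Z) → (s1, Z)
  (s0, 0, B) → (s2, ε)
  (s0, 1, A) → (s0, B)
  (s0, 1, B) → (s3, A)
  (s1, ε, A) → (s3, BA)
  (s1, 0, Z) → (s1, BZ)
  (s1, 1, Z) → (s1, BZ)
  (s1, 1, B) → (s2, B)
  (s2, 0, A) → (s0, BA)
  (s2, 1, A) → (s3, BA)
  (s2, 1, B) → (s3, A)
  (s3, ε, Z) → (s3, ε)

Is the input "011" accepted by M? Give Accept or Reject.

No computation consumes all input and empties the stack.

Reject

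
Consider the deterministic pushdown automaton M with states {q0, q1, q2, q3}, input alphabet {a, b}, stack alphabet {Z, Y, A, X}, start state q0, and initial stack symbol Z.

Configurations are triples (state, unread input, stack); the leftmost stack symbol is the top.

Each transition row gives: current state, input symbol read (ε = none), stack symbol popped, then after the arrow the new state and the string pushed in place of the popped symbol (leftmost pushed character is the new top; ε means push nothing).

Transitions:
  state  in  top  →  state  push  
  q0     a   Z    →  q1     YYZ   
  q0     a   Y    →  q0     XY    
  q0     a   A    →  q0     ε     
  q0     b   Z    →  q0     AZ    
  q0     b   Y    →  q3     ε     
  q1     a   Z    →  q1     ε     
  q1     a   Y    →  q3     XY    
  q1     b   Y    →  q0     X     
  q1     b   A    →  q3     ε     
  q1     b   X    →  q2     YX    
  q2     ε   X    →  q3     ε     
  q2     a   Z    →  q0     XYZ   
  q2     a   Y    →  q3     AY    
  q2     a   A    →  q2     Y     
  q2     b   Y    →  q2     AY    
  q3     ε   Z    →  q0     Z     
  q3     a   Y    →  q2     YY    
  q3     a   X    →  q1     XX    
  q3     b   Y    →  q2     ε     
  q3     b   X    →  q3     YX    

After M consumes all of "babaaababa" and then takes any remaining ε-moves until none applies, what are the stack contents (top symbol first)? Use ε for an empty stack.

(q0, babaaababa, Z)
  read b, top Z: go to q0, push AZ → (q0, abaaababa, AZ)
  read a, top A: go to q0, push ε → (q0, baaababa, Z)
  read b, top Z: go to q0, push AZ → (q0, aaababa, AZ)
  read a, top A: go to q0, push ε → (q0, aababa, Z)
  read a, top Z: go to q1, push YYZ → (q1, ababa, YYZ)
  read a, top Y: go to q3, push XY → (q3, baba, XYYZ)
  read b, top X: go to q3, push YX → (q3, aba, YXYYZ)
  read a, top Y: go to q2, push YY → (q2, ba, YYXYYZ)
  read b, top Y: go to q2, push AY → (q2, a, AYYXYYZ)
  read a, top A: go to q2, push Y → (q2, ε, YYYXYYZ)
All input consumed in state q2 with stack YYYXYYZ.

YYYXYYZ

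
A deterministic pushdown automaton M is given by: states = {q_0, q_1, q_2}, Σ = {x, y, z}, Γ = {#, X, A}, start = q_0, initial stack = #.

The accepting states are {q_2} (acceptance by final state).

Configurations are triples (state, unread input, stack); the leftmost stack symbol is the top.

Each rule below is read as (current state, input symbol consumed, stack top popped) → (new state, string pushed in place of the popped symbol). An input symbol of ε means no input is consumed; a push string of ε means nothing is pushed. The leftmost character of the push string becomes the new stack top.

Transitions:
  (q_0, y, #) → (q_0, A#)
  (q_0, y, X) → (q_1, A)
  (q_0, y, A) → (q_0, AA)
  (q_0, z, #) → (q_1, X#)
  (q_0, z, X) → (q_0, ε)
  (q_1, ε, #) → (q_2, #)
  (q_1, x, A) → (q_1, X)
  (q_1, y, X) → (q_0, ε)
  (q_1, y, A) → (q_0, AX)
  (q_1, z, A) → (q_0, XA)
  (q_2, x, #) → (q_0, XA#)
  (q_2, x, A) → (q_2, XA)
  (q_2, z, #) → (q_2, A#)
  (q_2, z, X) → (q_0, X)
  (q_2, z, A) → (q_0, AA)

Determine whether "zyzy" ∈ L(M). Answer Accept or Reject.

(q_0, zyzy, #) ⊢ (q_1, yzy, X#) ⊢ (q_0, zy, #) ⊢ (q_1, y, X#) ⊢ (q_0, ε, #)
All input consumed; state q_0 ∉ F and no further ε-move applies.

Reject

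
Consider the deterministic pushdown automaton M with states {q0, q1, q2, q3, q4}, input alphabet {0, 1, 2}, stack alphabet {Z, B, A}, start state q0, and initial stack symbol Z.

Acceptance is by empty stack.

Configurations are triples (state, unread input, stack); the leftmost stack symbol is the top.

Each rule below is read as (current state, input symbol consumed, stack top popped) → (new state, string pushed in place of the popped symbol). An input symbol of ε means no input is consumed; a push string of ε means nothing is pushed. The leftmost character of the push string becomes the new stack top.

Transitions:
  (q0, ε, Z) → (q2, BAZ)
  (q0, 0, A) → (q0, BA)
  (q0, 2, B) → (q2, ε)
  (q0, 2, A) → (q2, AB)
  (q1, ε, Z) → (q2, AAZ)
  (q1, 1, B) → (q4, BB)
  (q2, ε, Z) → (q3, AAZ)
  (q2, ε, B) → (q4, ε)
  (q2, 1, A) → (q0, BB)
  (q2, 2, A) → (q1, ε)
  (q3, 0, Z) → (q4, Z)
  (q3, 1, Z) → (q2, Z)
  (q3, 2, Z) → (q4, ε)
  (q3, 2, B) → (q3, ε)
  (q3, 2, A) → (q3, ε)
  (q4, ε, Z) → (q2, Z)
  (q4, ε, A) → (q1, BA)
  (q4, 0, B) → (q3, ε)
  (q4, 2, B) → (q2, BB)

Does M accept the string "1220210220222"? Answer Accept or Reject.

Reject

(q0, 1220210220222, Z)
  ε-move, top Z: go to q2, push BAZ → (q2, 1220210220222, BAZ)
  ε-move, top B: go to q4, push ε → (q4, 1220210220222, AZ)
  ε-move, top A: go to q1, push BA → (q1, 1220210220222, BAZ)
  read 1, top B: go to q4, push BB → (q4, 220210220222, BBAZ)
  read 2, top B: go to q2, push BB → (q2, 20210220222, BBBAZ)
  ε-move, top B: go to q4, push ε → (q4, 20210220222, BBAZ)
  read 2, top B: go to q2, push BB → (q2, 0210220222, BBBAZ)
  ε-move, top B: go to q4, push ε → (q4, 0210220222, BBAZ)
  read 0, top B: go to q3, push ε → (q3, 210220222, BAZ)
  read 2, top B: go to q3, push ε → (q3, 10220222, AZ)
No transition applies at (q3, 10220222, AZ); input not fully consumed.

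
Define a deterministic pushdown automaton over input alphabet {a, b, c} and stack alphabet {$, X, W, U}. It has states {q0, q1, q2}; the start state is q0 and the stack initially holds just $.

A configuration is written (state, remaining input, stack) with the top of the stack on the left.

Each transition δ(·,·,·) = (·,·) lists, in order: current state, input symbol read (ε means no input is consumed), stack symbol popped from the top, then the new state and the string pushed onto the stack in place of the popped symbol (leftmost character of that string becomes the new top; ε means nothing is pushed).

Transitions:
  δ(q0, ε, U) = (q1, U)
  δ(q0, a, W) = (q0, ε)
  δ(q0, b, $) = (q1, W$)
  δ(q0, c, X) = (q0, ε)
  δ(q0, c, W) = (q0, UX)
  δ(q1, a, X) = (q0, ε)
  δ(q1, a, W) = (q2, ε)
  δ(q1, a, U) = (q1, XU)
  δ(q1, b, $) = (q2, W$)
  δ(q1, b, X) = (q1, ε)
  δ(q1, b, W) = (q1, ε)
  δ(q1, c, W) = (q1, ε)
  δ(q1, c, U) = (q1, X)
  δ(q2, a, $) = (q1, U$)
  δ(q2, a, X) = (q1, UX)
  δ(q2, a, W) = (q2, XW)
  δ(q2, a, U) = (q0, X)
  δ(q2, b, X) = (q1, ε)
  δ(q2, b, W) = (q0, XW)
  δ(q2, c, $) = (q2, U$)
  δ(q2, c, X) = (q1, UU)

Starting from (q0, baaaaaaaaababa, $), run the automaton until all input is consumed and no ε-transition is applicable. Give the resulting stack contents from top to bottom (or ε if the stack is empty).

(q0, baaaaaaaaababa, $)
  read b, top $: go to q1, push W$ → (q1, aaaaaaaaababa, W$)
  read a, top W: go to q2, push ε → (q2, aaaaaaaababa, $)
  read a, top $: go to q1, push U$ → (q1, aaaaaaababa, U$)
  read a, top U: go to q1, push XU → (q1, aaaaaababa, XU$)
  read a, top X: go to q0, push ε → (q0, aaaaababa, U$)
  ε-move, top U: go to q1, push U → (q1, aaaaababa, U$)
  read a, top U: go to q1, push XU → (q1, aaaababa, XU$)
  read a, top X: go to q0, push ε → (q0, aaababa, U$)
  ε-move, top U: go to q1, push U → (q1, aaababa, U$)
  read a, top U: go to q1, push XU → (q1, aababa, XU$)
  read a, top X: go to q0, push ε → (q0, ababa, U$)
  ε-move, top U: go to q1, push U → (q1, ababa, U$)
  read a, top U: go to q1, push XU → (q1, baba, XU$)
  read b, top X: go to q1, push ε → (q1, aba, U$)
  read a, top U: go to q1, push XU → (q1, ba, XU$)
  read b, top X: go to q1, push ε → (q1, a, U$)
  read a, top U: go to q1, push XU → (q1, ε, XU$)
All input consumed in state q1 with stack XU$.

XU$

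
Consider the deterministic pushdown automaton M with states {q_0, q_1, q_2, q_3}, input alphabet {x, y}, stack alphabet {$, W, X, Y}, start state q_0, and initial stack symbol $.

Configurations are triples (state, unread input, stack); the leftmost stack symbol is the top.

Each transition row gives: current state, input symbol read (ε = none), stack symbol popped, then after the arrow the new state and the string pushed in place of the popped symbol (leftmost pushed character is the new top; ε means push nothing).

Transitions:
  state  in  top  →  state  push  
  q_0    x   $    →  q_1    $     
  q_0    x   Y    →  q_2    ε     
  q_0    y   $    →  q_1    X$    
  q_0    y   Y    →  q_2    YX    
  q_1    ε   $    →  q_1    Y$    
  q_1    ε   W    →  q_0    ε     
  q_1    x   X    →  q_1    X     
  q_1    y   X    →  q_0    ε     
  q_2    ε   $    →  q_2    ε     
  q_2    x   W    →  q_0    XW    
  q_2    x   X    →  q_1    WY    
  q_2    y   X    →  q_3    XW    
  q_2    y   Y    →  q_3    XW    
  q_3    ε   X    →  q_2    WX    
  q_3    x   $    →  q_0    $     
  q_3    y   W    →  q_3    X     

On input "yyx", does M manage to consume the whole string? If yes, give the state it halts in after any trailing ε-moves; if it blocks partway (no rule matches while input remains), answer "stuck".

q_1

(q_0, yyx, $)
  read y, top $: go to q_1, push X$ → (q_1, yx, X$)
  read y, top X: go to q_0, push ε → (q_0, x, $)
  read x, top $: go to q_1, push $ → (q_1, ε, $)
  ε-move, top $: go to q_1, push Y$ → (q_1, ε, Y$)
All input consumed; M is in state q_1.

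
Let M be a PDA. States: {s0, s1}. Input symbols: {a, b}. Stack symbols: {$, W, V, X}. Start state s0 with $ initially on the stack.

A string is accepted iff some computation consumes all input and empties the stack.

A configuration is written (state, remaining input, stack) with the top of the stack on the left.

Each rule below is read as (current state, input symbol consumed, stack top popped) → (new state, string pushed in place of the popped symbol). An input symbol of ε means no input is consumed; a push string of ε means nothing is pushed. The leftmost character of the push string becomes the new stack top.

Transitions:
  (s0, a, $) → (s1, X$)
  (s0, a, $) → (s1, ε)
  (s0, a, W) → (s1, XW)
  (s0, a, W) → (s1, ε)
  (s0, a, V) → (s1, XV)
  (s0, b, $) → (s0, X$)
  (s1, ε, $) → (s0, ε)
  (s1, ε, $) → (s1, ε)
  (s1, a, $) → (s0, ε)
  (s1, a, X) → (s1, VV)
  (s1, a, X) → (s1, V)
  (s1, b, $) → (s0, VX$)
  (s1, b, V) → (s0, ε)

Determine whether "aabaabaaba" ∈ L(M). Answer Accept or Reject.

One accepting computation: (s0, aabaabaaba, $) ⊢ (s1, abaabaaba, X$) ⊢ (s1, baabaaba, V$) ⊢ (s0, aabaaba, $) ⊢ (s1, abaaba, X$) ⊢ (s1, baaba, V$) ⊢ (s0, aaba, $) ⊢ (s1, aba, X$) ⊢ (s1, ba, V$) ⊢ (s0, a, $) ⊢ (s1, ε, ε)
All input consumed and the stack is empty.

Accept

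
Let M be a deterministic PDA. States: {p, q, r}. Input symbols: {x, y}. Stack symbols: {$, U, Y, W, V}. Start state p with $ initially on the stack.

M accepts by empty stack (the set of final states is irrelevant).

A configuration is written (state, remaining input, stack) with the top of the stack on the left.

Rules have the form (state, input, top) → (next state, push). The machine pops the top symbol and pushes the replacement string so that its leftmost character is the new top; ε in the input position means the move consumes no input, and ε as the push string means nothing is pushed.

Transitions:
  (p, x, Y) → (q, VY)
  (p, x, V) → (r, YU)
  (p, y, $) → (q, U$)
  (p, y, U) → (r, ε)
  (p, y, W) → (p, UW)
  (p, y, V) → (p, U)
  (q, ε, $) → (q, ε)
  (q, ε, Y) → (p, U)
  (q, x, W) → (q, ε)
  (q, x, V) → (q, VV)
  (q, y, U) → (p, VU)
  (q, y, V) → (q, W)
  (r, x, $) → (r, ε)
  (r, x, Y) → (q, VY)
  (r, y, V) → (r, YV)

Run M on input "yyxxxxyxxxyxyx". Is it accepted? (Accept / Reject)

Reject

(p, yyxxxxyxxxyxyx, $)
  read y, top $: go to q, push U$ → (q, yxxxxyxxxyxyx, U$)
  read y, top U: go to p, push VU → (p, xxxxyxxxyxyx, VU$)
  read x, top V: go to r, push YU → (r, xxxyxxxyxyx, YUU$)
  read x, top Y: go to q, push VY → (q, xxyxxxyxyx, VYUU$)
  read x, top V: go to q, push VV → (q, xyxxxyxyx, VVYUU$)
  read x, top V: go to q, push VV → (q, yxxxyxyx, VVVYUU$)
  read y, top V: go to q, push W → (q, xxxyxyx, WVVYUU$)
  read x, top W: go to q, push ε → (q, xxyxyx, VVYUU$)
  read x, top V: go to q, push VV → (q, xyxyx, VVVYUU$)
  read x, top V: go to q, push VV → (q, yxyx, VVVVYUU$)
  read y, top V: go to q, push W → (q, xyx, WVVVYUU$)
  read x, top W: go to q, push ε → (q, yx, VVVYUU$)
  read y, top V: go to q, push W → (q, x, WVVYUU$)
  read x, top W: go to q, push ε → (q, ε, VVYUU$)
All input consumed; stack is VVYUU$, not empty, and no further ε-move applies.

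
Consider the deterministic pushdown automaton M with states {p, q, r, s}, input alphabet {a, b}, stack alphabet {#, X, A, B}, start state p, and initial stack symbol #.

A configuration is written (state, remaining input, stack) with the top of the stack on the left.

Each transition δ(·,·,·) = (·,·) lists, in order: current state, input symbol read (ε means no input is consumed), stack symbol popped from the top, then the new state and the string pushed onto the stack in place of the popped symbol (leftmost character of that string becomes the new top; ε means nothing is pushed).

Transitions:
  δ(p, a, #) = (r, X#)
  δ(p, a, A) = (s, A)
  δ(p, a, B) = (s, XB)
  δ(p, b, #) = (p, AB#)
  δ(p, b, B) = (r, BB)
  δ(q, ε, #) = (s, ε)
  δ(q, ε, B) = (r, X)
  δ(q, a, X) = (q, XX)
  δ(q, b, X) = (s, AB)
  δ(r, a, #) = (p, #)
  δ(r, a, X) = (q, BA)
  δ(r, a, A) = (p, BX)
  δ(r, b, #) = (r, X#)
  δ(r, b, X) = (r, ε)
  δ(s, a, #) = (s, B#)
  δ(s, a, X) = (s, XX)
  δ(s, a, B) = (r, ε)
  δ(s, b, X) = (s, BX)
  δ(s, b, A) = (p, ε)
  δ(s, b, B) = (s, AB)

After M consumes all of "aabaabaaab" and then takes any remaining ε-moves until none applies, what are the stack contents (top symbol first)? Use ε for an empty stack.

AABX#

(p, aabaabaaab, #) ⊢ (r, abaabaaab, X#) ⊢ (q, baabaaab, BA#) ⊢ (r, baabaaab, XA#) ⊢ (r, aabaaab, A#) ⊢ (p, abaaab, BX#) ⊢ (s, baaab, XBX#) ⊢ (s, aaab, BXBX#) ⊢ (r, aab, XBX#) ⊢ (q, ab, BABX#) ⊢ (r, ab, XABX#) ⊢ (q, b, BAABX#) ⊢ (r, b, XAABX#) ⊢ (r, ε, AABX#)
All input consumed in state r with stack AABX#.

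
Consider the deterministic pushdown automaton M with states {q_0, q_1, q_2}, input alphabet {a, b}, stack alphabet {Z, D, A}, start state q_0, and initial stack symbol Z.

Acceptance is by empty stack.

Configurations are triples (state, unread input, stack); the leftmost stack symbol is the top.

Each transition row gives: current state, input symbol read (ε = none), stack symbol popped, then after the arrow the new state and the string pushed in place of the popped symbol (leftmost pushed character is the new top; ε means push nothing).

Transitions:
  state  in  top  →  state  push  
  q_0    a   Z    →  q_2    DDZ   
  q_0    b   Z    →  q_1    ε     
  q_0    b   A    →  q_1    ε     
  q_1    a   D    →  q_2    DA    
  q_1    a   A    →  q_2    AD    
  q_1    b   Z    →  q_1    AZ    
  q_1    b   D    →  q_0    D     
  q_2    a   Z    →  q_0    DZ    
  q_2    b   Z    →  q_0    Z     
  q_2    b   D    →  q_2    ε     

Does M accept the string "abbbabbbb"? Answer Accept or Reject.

(q_0, abbbabbbb, Z) ⊢ (q_2, bbbabbbb, DDZ) ⊢ (q_2, bbabbbb, DZ) ⊢ (q_2, babbbb, Z) ⊢ (q_0, abbbb, Z) ⊢ (q_2, bbbb, DDZ) ⊢ (q_2, bbb, DZ) ⊢ (q_2, bb, Z) ⊢ (q_0, b, Z) ⊢ (q_1, ε, ε)
All input consumed and the stack is empty.

Accept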